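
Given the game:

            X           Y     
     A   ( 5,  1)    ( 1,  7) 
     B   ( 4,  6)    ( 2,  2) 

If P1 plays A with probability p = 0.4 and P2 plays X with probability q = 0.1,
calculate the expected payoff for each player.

E[P1] = 1.88, E[P2] = 4.0

Work:
E[P1] = p·q·π₁(A,X) + p·(1-q)·π₁(A,Y) + (1-p)·q·π₁(B,X) + (1-p)·(1-q)·π₁(B,Y)
= 0.4·0.1·5 + 0.4·0.9·1 + 0.6·0.1·4 + 0.6·0.9·2
= 1.88

E[P2] = 4.0 (similar calculation)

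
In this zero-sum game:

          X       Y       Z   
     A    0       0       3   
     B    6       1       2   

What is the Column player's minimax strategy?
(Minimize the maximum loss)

Column should play Y, value = 1

Work:
Column player minimizes Row's maximum payoff:
Column X: max payoff to Row = 6
Column Y: max payoff to Row = 1
Column Z: max payoff to Row = 3
Minimum is 1, achieved by column Y.
Minimax strategy: Y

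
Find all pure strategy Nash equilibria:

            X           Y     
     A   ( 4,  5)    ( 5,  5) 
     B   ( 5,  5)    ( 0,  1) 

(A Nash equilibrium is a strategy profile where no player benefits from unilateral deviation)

Nash equilibrium: (A, Y), (B, X)

Work:
Best responses:
  P1 vs X: payoffs [4, 5] → best response B (payoff 5)
  P1 vs Y: payoffs [5, 0] → best response A (payoff 5)
  P2 vs A: payoffs [5, 5] → best response X/Y (payoff 5)
  P2 vs B: payoffs [5, 1] → best response X (payoff 5)
Mutual best responses: (A,Y), (B,X) → Nash equilibria.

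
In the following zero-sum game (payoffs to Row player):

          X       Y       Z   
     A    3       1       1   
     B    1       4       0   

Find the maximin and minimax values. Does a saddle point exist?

Maximin = 1, Minimax = 1, Saddle: True

Work:
Row minimums: [1, 0] → maximin = 1
Column maximums: [3, 4, 1] → minimax = 1
Saddle point exists! Game value = 1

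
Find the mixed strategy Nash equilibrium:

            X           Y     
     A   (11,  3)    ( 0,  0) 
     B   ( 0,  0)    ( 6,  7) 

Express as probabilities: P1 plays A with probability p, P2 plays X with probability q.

p = 0.7, q = 0.3529

Work:
Find probabilities that make opponent indifferent:
P2 chooses q to make P1 indifferent between A and B
P1 chooses p to make P2 indifferent between X and Y
Mixed NE: P1 plays (A: 0.7, B: 0.3), P2 plays (X: 0.3529, Y: 0.6471)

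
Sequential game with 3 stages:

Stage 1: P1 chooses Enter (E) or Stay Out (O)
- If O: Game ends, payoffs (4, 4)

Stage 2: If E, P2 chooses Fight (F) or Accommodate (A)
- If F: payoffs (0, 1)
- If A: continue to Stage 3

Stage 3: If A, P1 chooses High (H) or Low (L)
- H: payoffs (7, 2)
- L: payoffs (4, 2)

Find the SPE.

SPE: (E, A, H); Outcome (7, 2)

Work:
Stage 3: P1 chooses H (7 vs 4)
Stage 2: P2: F->1, A->2 (anticipating H). Choose A
Stage 1: P1: O->4, E->7 (anticipating A, H). Choose E
SPE path: E -> A -> H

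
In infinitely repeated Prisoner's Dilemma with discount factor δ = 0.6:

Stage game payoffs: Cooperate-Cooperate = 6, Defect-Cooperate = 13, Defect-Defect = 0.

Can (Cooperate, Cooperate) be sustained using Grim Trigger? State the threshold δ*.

δ* = 0.5385; since δ = 0.6 ≥ 0.5385, cooperation can be sustained

Work:
For Grim Trigger:
Cooperate forever: 6/(1-δ)
Defect then punished: 13 + 0·δ/(1-δ)
Need: 6/(1-δ) ≥ 13 + 0·δ/(1-δ)
Solving: δ ≥ (T-R)/(T-P) = (13-6)/(13-0) = 0.5385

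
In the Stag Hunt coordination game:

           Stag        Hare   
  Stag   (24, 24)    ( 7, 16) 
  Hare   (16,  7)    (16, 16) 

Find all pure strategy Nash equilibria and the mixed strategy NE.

Pure NE: (Stag, Stag) and (Hare, Hare); Mixed NE: p = 0.5294, q = 0.5294

Work:
Check pure NE:
(Stag, Stag): (24, 24) - no unilateral deviation beneficial
(Hare, Hare): (16, 16) - no unilateral deviation beneficial
Mixed NE: P1 plays Stag with p = 0.5294, P2 plays Stag with q = 0.5294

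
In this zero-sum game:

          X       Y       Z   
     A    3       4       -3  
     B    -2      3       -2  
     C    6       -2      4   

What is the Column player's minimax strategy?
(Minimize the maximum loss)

Column should play Y or Z (all achieve the minimum), value = 4

Work:
Column player minimizes Row's maximum payoff:
Column X: max payoff to Row = 6
Column Y: max payoff to Row = 4
Column Z: max payoff to Row = 4
Minimum is 4, achieved by columns Y, Z (tied).
Each of Y or Z is a minimax strategy.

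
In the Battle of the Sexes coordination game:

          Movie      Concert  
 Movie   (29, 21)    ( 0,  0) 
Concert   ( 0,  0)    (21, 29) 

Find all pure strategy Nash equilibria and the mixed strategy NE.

Pure NE: (Movie, Movie) and (Concert, Concert); Mixed NE: p = 0.58, q = 0.42

Work:
Check pure NE:
(Movie, Movie): (29, 21) - no unilateral deviation beneficial
(Concert, Concert): (21, 29) - no unilateral deviation beneficial
Mixed NE: P1 plays Movie with p = 0.58, P2 plays Movie with q = 0.42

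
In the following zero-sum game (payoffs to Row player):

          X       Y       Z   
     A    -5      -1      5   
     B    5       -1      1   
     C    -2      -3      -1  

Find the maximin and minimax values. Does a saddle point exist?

Maximin = -1, Minimax = -1, Saddle: True

Work:
Row minimums: [-5, -1, -3] → maximin = -1
Column maximums: [5, -1, 5] → minimax = -1
Saddle point exists! Game value = -1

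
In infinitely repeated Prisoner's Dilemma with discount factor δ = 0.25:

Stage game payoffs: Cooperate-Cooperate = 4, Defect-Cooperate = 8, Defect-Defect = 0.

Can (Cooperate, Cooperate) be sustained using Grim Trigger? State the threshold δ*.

δ* = 0.5; since δ = 0.25 < 0.5, cooperation cannot be sustained

Work:
For Grim Trigger:
Cooperate forever: 4/(1-δ)
Defect then punished: 8 + 0·δ/(1-δ)
Need: 4/(1-δ) ≥ 8 + 0·δ/(1-δ)
Solving: δ ≥ (T-R)/(T-P) = (8-4)/(8-0) = 0.5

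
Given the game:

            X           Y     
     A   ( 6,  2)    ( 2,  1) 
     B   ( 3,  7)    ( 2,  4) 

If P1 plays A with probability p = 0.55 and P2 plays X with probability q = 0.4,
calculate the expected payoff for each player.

E[P1] = 3.06, E[P2] = 3.11

Work:
E[P1] = p·q·π₁(A,X) + p·(1-q)·π₁(A,Y) + (1-p)·q·π₁(B,X) + (1-p)·(1-q)·π₁(B,Y)
= 0.55·0.4·6 + 0.55·0.6·2 + 0.45·0.4·3 + 0.45·0.6·2
= 3.06

E[P2] = 3.11 (similar calculation)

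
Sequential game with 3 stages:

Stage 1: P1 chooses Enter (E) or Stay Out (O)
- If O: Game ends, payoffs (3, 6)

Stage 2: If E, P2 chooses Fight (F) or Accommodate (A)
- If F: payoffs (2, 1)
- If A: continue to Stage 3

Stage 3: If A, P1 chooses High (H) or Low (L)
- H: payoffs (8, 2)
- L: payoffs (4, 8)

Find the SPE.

SPE: (E, A, H); Outcome (8, 2)

Work:
Stage 3: P1 chooses H (8 vs 4)
Stage 2: P2: F->1, A->2 (anticipating H). Choose A
Stage 1: P1: O->3, E->8 (anticipating A, H). Choose E
SPE path: E -> A -> H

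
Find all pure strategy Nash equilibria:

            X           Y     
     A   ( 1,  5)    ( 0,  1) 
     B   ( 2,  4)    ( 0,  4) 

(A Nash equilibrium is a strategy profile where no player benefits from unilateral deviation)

Nash equilibrium: (B, X), (B, Y)

Work:
Best responses:
  P1 vs X: payoffs [1, 2] → best response B (payoff 2)
  P1 vs Y: payoffs [0, 0] → best response A/B (payoff 0)
  P2 vs A: payoffs [5, 1] → best response X (payoff 5)
  P2 vs B: payoffs [4, 4] → best response X/Y (payoff 4)
Mutual best responses: (B,X), (B,Y) → Nash equilibria.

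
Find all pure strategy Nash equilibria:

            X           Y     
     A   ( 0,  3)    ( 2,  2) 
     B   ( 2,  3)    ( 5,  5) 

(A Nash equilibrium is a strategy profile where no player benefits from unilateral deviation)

Nash equilibrium: (B, Y)

Work:
Best responses:
  P1 vs X: payoffs [0, 2] → best response B (payoff 2)
  P1 vs Y: payoffs [2, 5] → best response B (payoff 5)
  P2 vs A: payoffs [3, 2] → best response X (payoff 3)
  P2 vs B: payoffs [3, 5] → best response Y (payoff 5)
Mutual best responses: (B,Y) → Nash equilibria.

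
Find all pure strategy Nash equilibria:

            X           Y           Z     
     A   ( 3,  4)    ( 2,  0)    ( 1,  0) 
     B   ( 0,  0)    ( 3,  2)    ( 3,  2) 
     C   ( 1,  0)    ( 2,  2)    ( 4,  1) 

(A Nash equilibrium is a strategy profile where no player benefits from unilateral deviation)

Nash equilibrium: (A, X), (B, Y)

Work:
Best responses:
  P1 vs X: payoffs [3, 0, 1] → best response A (payoff 3)
  P1 vs Y: payoffs [2, 3, 2] → best response B (payoff 3)
  P1 vs Z: payoffs [1, 3, 4] → best response C (payoff 4)
  P2 vs A: payoffs [4, 0, 0] → best response X (payoff 4)
  P2 vs B: payoffs [0, 2, 2] → best response Y/Z (payoff 2)
  P2 vs C: payoffs [0, 2, 1] → best response Y (payoff 2)
Mutual best responses: (A,X), (B,Y) → Nash equilibria.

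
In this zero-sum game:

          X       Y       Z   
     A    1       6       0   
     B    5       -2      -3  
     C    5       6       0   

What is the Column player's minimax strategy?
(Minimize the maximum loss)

Column should play Z, value = 0

Work:
Column player minimizes Row's maximum payoff:
Column X: max payoff to Row = 5
Column Y: max payoff to Row = 6
Column Z: max payoff to Row = 0
Minimum is 0, achieved by column Z.
Minimax strategy: Z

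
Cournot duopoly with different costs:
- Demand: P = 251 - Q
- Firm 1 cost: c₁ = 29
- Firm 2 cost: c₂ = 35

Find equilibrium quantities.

q₁* = 76.0, q₂* = 70.0

Work:
Reaction: q₁ = (251 - 29 - q₂)/2
Reaction: q₂ = (251 - 35 - q₁)/2
Solve simultaneously:
q₁* = (251 - 2×29 + 35)/3 = 76.0
q₂* = (251 - 2×35 + 29)/3 = 70.0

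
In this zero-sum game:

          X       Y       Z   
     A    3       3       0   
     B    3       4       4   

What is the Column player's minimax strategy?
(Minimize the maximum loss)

Column should play X, value = 3

Work:
Column player minimizes Row's maximum payoff:
Column X: max payoff to Row = 3
Column Y: max payoff to Row = 4
Column Z: max payoff to Row = 4
Minimum is 3, achieved by column X.
Minimax strategy: X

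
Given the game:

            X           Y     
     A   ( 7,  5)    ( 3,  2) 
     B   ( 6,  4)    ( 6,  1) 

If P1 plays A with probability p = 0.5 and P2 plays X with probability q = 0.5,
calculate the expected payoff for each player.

E[P1] = 5.5, E[P2] = 3.0

Work:
E[P1] = p·q·π₁(A,X) + p·(1-q)·π₁(A,Y) + (1-p)·q·π₁(B,X) + (1-p)·(1-q)·π₁(B,Y)
= 0.5·0.5·7 + 0.5·0.5·3 + 0.5·0.5·6 + 0.5·0.5·6
= 5.5

E[P2] = 3.0 (similar calculation)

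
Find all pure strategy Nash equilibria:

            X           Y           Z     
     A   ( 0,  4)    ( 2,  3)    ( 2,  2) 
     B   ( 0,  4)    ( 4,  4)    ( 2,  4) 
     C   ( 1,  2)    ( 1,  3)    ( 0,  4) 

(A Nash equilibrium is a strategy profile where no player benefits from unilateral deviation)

Nash equilibrium: (B, Y), (B, Z)

Work:
Best responses:
  P1 vs X: payoffs [0, 0, 1] → best response C (payoff 1)
  P1 vs Y: payoffs [2, 4, 1] → best response B (payoff 4)
  P1 vs Z: payoffs [2, 2, 0] → best response A/B (payoff 2)
  P2 vs A: payoffs [4, 3, 2] → best response X (payoff 4)
  P2 vs B: payoffs [4, 4, 4] → best response X/Y/Z (payoff 4)
  P2 vs C: payoffs [2, 3, 4] → best response Z (payoff 4)
Mutual best responses: (B,Y), (B,Z) → Nash equilibria.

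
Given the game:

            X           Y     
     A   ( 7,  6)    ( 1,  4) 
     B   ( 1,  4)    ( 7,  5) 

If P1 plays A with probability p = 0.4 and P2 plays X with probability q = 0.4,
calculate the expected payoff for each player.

E[P1] = 4.12, E[P2] = 4.68

Work:
E[P1] = p·q·π₁(A,X) + p·(1-q)·π₁(A,Y) + (1-p)·q·π₁(B,X) + (1-p)·(1-q)·π₁(B,Y)
= 0.4·0.4·7 + 0.4·0.6·1 + 0.6·0.4·1 + 0.6·0.6·7
= 4.12

E[P2] = 4.68 (similar calculation)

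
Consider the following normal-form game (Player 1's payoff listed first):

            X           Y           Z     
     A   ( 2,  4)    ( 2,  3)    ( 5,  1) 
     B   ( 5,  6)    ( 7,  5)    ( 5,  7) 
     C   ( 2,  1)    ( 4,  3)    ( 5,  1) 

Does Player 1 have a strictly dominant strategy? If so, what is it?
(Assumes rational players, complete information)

No strictly dominant strategy exists for Player 1

Work:
A strategy strictly dominates another if it gives a strictly higher payoff against every opponent action. Compare each pair of P1's strategies column-by-column:
  A vs B: [2 vs 5, 2 vs 7, 5 vs 5] → A does not strictly dominate B (column X: 2 ≤ 5)
  A vs C: [2 vs 2, 2 vs 4, 5 vs 5] → A does not strictly dominate C (column X: 2 ≤ 2)
  B vs A: [5 vs 2, 7 vs 2, 5 vs 5] → B does not strictly dominate A (column Z: 5 ≤ 5)
  B vs C: [5 vs 2, 7 vs 4, 5 vs 5] → B does not strictly dominate C (column Z: 5 ≤ 5)
  C vs A: [2 vs 2, 4 vs 2, 5 vs 5] → C does not strictly dominate A (column X: 2 ≤ 2)
  C vs B: [2 vs 5, 4 vs 7, 5 vs 5] → C does not strictly dominate B (column X: 2 ≤ 5)
No single strategy strictly dominates all others → no strictly dominant strategy.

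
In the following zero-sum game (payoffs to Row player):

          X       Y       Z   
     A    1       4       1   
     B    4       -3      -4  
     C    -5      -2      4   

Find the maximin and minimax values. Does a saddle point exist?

Maximin = 1, Minimax = 4, Saddle: False

Work:
Row minimums: [1, -4, -5] → maximin = 1
Column maximums: [4, 4, 4] → minimax = 4
No saddle point (maximin ≠ minimax). Mixed strategy needed.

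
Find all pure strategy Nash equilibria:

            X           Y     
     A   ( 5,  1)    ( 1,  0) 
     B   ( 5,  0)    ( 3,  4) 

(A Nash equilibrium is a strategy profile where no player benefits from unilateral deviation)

Nash equilibrium: (A, X), (B, Y)

Work:
Best responses:
  P1 vs X: payoffs [5, 5] → best response A/B (payoff 5)
  P1 vs Y: payoffs [1, 3] → best response B (payoff 3)
  P2 vs A: payoffs [1, 0] → best response X (payoff 1)
  P2 vs B: payoffs [0, 4] → best response Y (payoff 4)
Mutual best responses: (A,X), (B,Y) → Nash equilibria.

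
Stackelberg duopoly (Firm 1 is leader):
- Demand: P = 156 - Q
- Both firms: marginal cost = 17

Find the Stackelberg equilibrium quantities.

q₁* (leader) = 69.5, q₂* (follower) = 34.75

Work:
Follower's reaction: q₂ = (a - c - q₁)/2
Leader substitutes: π₁ = q₁·(a - q₁ - (a-c-q₁)/2 - c)
FOC: q₁* = (156 - 17)/2 = 69.50
Then: q₂* = (156 - 17 - 69.5)/2 = 34.75
Leader has first-mover advantage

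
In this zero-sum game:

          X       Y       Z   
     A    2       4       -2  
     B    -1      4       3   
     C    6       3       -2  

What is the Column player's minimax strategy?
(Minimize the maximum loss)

Column should play Z, value = 3

Work:
Column player minimizes Row's maximum payoff:
Column X: max payoff to Row = 6
Column Y: max payoff to Row = 4
Column Z: max payoff to Row = 3
Minimum is 3, achieved by column Z.
Minimax strategy: Z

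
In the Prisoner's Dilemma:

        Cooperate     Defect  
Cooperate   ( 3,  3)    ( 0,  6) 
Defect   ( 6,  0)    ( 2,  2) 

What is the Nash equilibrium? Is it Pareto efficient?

(Defect, Defect) is NE; not Pareto efficient

Work:
Defect dominates Cooperate for both players:
If P2 cooperates: Defect (6) > Cooperate (3)
If P2 defects: Defect (2) > Cooperate (0)
NE: (Defect, Defect) with payoff (2, 2)
But (Cooperate, Cooperate) = (3, 3) Pareto dominates (2, 2)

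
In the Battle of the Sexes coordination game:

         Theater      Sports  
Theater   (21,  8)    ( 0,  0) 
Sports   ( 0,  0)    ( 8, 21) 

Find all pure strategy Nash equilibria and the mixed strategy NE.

Pure NE: (Theater, Theater) and (Sports, Sports); Mixed NE: p = 0.7241, q = 0.2759

Work:
Check pure NE:
(Theater, Theater): (21, 8) - no unilateral deviation beneficial
(Sports, Sports): (8, 21) - no unilateral deviation beneficial
Mixed NE: P1 plays Theater with p = 0.7241, P2 plays Theater with q = 0.2759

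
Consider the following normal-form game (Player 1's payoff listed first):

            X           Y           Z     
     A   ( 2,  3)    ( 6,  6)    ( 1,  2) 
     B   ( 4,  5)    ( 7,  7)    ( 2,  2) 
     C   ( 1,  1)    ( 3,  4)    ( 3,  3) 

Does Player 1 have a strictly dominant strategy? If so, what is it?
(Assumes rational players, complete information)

No strictly dominant strategy exists for Player 1

Work:
A strategy strictly dominates another if it gives a strictly higher payoff against every opponent action. Compare each pair of P1's strategies column-by-column:
  A vs B: [2 vs 4, 6 vs 7, 1 vs 2] → A does not strictly dominate B (column X: 2 ≤ 4)
  A vs C: [2 vs 1, 6 vs 3, 1 vs 3] → A does not strictly dominate C (column Z: 1 ≤ 3)
  B vs A: [4 vs 2, 7 vs 6, 2 vs 1] → B strictly dominates A
  B vs C: [4 vs 1, 7 vs 3, 2 vs 3] → B does not strictly dominate C (column Z: 2 ≤ 3)
  C vs A: [1 vs 2, 3 vs 6, 3 vs 1] → C does not strictly dominate A (column X: 1 ≤ 2)
  C vs B: [1 vs 4, 3 vs 7, 3 vs 2] → C does not strictly dominate B (column X: 1 ≤ 4)
No single strategy strictly dominates all others → no strictly dominant strategy.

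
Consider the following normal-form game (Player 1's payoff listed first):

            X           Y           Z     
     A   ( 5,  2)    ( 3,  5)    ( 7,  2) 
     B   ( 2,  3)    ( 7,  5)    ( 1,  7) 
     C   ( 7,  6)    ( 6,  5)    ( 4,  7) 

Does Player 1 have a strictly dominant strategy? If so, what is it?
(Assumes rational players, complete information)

No strictly dominant strategy exists for Player 1

Work:
A strategy strictly dominates another if it gives a strictly higher payoff against every opponent action. Compare each pair of P1's strategies column-by-column:
  A vs B: [5 vs 2, 3 vs 7, 7 vs 1] → A does not strictly dominate B (column Y: 3 ≤ 7)
  A vs C: [5 vs 7, 3 vs 6, 7 vs 4] → A does not strictly dominate C (column X: 5 ≤ 7)
  B vs A: [2 vs 5, 7 vs 3, 1 vs 7] → B does not strictly dominate A (column X: 2 ≤ 5)
  B vs C: [2 vs 7, 7 vs 6, 1 vs 4] → B does not strictly dominate C (column X: 2 ≤ 7)
  C vs A: [7 vs 5, 6 vs 3, 4 vs 7] → C does not strictly dominate A (column Z: 4 ≤ 7)
  C vs B: [7 vs 2, 6 vs 7, 4 vs 1] → C does not strictly dominate B (column Y: 6 ≤ 7)
No single strategy strictly dominates all others → no strictly dominant strategy.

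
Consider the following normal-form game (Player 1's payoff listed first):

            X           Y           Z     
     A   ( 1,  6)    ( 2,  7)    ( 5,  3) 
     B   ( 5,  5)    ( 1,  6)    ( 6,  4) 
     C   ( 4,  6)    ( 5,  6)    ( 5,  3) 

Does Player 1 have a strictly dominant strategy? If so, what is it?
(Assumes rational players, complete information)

No strictly dominant strategy exists for Player 1

Work:
A strategy strictly dominates another if it gives a strictly higher payoff against every opponent action. Compare each pair of P1's strategies column-by-column:
  A vs B: [1 vs 5, 2 vs 1, 5 vs 6] → A does not strictly dominate B (column X: 1 ≤ 5)
  A vs C: [1 vs 4, 2 vs 5, 5 vs 5] → A does not strictly dominate C (column X: 1 ≤ 4)
  B vs A: [5 vs 1, 1 vs 2, 6 vs 5] → B does not strictly dominate A (column Y: 1 ≤ 2)
  B vs C: [5 vs 4, 1 vs 5, 6 vs 5] → B does not strictly dominate C (column Y: 1 ≤ 5)
  C vs A: [4 vs 1, 5 vs 2, 5 vs 5] → C does not strictly dominate A (column Z: 5 ≤ 5)
  C vs B: [4 vs 5, 5 vs 1, 5 vs 6] → C does not strictly dominate B (column X: 4 ≤ 5)
No single strategy strictly dominates all others → no strictly dominant strategy.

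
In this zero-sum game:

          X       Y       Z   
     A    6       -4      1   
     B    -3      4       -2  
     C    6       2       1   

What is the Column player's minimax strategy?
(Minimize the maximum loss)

Column should play Z, value = 1

Work:
Column player minimizes Row's maximum payoff:
Column X: max payoff to Row = 6
Column Y: max payoff to Row = 4
Column Z: max payoff to Row = 1
Minimum is 1, achieved by column Z.
Minimax strategy: Z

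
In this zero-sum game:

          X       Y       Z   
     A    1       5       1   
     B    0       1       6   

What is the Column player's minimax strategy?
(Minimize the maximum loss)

Column should play X, value = 1

Work:
Column player minimizes Row's maximum payoff:
Column X: max payoff to Row = 1
Column Y: max payoff to Row = 5
Column Z: max payoff to Row = 6
Minimum is 1, achieved by column X.
Minimax strategy: X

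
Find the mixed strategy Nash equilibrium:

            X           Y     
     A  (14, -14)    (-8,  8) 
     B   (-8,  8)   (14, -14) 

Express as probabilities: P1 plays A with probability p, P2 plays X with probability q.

p = 0.5, q = 0.5

Work:
Find probabilities that make opponent indifferent:
P2 chooses q to make P1 indifferent between A and B
P1 chooses p to make P2 indifferent between X and Y
Mixed NE: P1 plays (A: 0.5, B: 0.5), P2 plays (X: 0.5, Y: 0.5)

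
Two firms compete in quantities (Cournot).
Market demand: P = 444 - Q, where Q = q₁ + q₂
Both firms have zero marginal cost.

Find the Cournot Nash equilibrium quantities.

q₁* = q₂* = 148.0; P* = 148.0

Work:
Profit: π_i = P·q_i = (a - q_i - q_j)·q_i
FOC: ∂π_i/∂q_i = a - 2q_i - q_j = 0
Reaction function: q_i = (444 - q_j)/2
Symmetry: q* = 444/3 = 148.0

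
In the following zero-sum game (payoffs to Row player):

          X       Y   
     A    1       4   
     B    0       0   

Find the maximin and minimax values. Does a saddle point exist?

Maximin = 1, Minimax = 1, Saddle: True

Work:
Row minimums: [1, 0] → maximin = 1
Column maximums: [1, 4] → minimax = 1
Saddle point exists! Game value = 1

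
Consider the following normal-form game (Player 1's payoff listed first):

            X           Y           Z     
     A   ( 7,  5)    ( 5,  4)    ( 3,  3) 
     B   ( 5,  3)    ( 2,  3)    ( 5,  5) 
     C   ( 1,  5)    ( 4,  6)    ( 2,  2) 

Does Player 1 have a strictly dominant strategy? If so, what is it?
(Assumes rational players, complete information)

No strictly dominant strategy exists for Player 1

Work:
A strategy strictly dominates another if it gives a strictly higher payoff against every opponent action. Compare each pair of P1's strategies column-by-column:
  A vs B: [7 vs 5, 5 vs 2, 3 vs 5] → A does not strictly dominate B (column Z: 3 ≤ 5)
  A vs C: [7 vs 1, 5 vs 4, 3 vs 2] → A strictly dominates C
  B vs A: [5 vs 7, 2 vs 5, 5 vs 3] → B does not strictly dominate A (column X: 5 ≤ 7)
  B vs C: [5 vs 1, 2 vs 4, 5 vs 2] → B does not strictly dominate C (column Y: 2 ≤ 4)
  C vs A: [1 vs 7, 4 vs 5, 2 vs 3] → C does not strictly dominate A (column X: 1 ≤ 7)
  C vs B: [1 vs 5, 4 vs 2, 2 vs 5] → C does not strictly dominate B (column X: 1 ≤ 5)
No single strategy strictly dominates all others → no strictly dominant strategy.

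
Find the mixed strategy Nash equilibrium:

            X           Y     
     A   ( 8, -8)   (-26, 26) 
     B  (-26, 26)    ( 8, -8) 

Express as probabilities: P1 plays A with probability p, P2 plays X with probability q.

p = 0.5, q = 0.5

Work:
Find probabilities that make opponent indifferent:
P2 chooses q to make P1 indifferent between A and B
P1 chooses p to make P2 indifferent between X and Y
Mixed NE: P1 plays (A: 0.5, B: 0.5), P2 plays (X: 0.5, Y: 0.5)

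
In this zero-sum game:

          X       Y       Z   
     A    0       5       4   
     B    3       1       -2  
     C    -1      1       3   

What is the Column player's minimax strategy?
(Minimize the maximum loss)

Column should play X, value = 3

Work:
Column player minimizes Row's maximum payoff:
Column X: max payoff to Row = 3
Column Y: max payoff to Row = 5
Column Z: max payoff to Row = 4
Minimum is 3, achieved by column X.
Minimax strategy: X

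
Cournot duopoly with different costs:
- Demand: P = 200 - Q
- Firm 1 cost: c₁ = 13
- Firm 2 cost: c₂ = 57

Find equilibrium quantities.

q₁* = 77.0, q₂* = 33.0

Work:
Reaction: q₁ = (200 - 13 - q₂)/2
Reaction: q₂ = (200 - 57 - q₁)/2
Solve simultaneously:
q₁* = (200 - 2×13 + 57)/3 = 77.0
q₂* = (200 - 2×57 + 13)/3 = 33.0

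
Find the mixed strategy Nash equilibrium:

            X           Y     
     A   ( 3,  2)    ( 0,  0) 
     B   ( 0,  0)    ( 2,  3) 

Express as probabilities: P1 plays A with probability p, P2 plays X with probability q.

p = 0.6, q = 0.4

Work:
Find probabilities that make opponent indifferent:
P2 chooses q to make P1 indifferent between A and B
P1 chooses p to make P2 indifferent between X and Y
Mixed NE: P1 plays (A: 0.6, B: 0.4), P2 plays (X: 0.4, Y: 0.6)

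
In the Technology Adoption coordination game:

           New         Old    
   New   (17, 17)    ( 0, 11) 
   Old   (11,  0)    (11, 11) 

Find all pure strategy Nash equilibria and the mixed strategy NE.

Pure NE: (New, New) and (Old, Old); Mixed NE: p = 0.6471, q = 0.6471

Work:
Check pure NE:
(New, New): (17, 17) - no unilateral deviation beneficial
(Old, Old): (11, 11) - no unilateral deviation beneficial
Mixed NE: P1 plays New with p = 0.6471, P2 plays New with q = 0.6471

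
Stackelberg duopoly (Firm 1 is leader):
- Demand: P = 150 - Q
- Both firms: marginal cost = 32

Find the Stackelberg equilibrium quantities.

q₁* (leader) = 59.0, q₂* (follower) = 29.5

Work:
Follower's reaction: q₂ = (a - c - q₁)/2
Leader substitutes: π₁ = q₁·(a - q₁ - (a-c-q₁)/2 - c)
FOC: q₁* = (150 - 32)/2 = 59.00
Then: q₂* = (150 - 32 - 59.0)/2 = 29.50
Leader has first-mover advantage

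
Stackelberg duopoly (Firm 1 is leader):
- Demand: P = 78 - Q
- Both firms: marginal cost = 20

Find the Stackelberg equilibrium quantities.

q₁* (leader) = 29.0, q₂* (follower) = 14.5

Work:
Follower's reaction: q₂ = (a - c - q₁)/2
Leader substitutes: π₁ = q₁·(a - q₁ - (a-c-q₁)/2 - c)
FOC: q₁* = (78 - 20)/2 = 29.00
Then: q₂* = (78 - 20 - 29.0)/2 = 14.50
Leader has first-mover advantage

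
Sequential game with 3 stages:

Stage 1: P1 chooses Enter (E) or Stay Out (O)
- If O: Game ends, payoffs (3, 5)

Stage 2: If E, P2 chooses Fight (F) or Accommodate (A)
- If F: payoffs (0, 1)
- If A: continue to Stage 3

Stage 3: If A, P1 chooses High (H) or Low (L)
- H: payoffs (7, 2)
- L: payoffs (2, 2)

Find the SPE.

SPE: (E, A, H); Outcome (7, 2)

Work:
Stage 3: P1 chooses H (7 vs 2)
Stage 2: P2: F->1, A->2 (anticipating H). Choose A
Stage 1: P1: O->3, E->7 (anticipating A, H). Choose E
SPE path: E -> A -> H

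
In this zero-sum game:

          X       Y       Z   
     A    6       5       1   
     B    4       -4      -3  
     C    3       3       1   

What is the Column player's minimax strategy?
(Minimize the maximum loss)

Column should play Z, value = 1

Work:
Column player minimizes Row's maximum payoff:
Column X: max payoff to Row = 6
Column Y: max payoff to Row = 5
Column Z: max payoff to Row = 1
Minimum is 1, achieved by column Z.
Minimax strategy: Z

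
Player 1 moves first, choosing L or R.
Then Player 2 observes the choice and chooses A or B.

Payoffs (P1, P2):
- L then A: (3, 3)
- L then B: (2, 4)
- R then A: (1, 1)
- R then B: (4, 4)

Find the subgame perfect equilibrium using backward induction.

P1 plays R, P2 plays B after L and B after R; Payoff (4, 4)

Work:
Backward induction:
After L: P2 chooses B → P1 gets 2
After R: P2 chooses B → P1 gets 4
P1 chooses R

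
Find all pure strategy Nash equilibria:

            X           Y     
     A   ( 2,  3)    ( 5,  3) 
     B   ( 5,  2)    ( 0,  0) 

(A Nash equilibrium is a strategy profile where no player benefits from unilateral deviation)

Nash equilibrium: (A, Y), (B, X)

Work:
Best responses:
  P1 vs X: payoffs [2, 5] → best response B (payoff 5)
  P1 vs Y: payoffs [5, 0] → best response A (payoff 5)
  P2 vs A: payoffs [3, 3] → best response X/Y (payoff 3)
  P2 vs B: payoffs [2, 0] → best response X (payoff 2)
Mutual best responses: (A,Y), (B,X) → Nash equilibria.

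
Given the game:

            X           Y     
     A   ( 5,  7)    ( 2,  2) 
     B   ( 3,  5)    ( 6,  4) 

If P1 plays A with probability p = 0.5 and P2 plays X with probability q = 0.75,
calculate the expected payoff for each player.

E[P1] = 4.0, E[P2] = 5.25

Work:
E[P1] = p·q·π₁(A,X) + p·(1-q)·π₁(A,Y) + (1-p)·q·π₁(B,X) + (1-p)·(1-q)·π₁(B,Y)
= 0.5·0.75·5 + 0.5·0.25·2 + 0.5·0.75·3 + 0.5·0.25·6
= 4.0

E[P2] = 5.25 (similar calculation)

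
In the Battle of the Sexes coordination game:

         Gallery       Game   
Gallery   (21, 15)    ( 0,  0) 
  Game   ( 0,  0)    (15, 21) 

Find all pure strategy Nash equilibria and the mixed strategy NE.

Pure NE: (Gallery, Gallery) and (Game, Game); Mixed NE: p = 0.5833, q = 0.4167

Work:
Check pure NE:
(Gallery, Gallery): (21, 15) - no unilateral deviation beneficial
(Game, Game): (15, 21) - no unilateral deviation beneficial
Mixed NE: P1 plays Gallery with p = 0.5833, P2 plays Gallery with q = 0.4167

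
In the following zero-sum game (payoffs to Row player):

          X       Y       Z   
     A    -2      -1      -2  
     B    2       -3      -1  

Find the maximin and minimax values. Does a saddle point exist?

Maximin = -2, Minimax = -1, Saddle: False

Work:
Row minimums: [-2, -3] → maximin = -2
Column maximums: [2, -1, -1] → minimax = -1
No saddle point (maximin ≠ minimax). Mixed strategy needed.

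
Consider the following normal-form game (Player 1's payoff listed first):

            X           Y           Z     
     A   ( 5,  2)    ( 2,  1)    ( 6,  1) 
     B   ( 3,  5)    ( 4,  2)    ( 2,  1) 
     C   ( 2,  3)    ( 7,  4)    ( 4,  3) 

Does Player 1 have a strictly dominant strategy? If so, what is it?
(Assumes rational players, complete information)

No strictly dominant strategy exists for Player 1

Work:
A strategy strictly dominates another if it gives a strictly higher payoff against every opponent action. Compare each pair of P1's strategies column-by-column:
  A vs B: [5 vs 3, 2 vs 4, 6 vs 2] → A does not strictly dominate B (column Y: 2 ≤ 4)
  A vs C: [5 vs 2, 2 vs 7, 6 vs 4] → A does not strictly dominate C (column Y: 2 ≤ 7)
  B vs A: [3 vs 5, 4 vs 2, 2 vs 6] → B does not strictly dominate A (column X: 3 ≤ 5)
  B vs C: [3 vs 2, 4 vs 7, 2 vs 4] → B does not strictly dominate C (column Y: 4 ≤ 7)
  C vs A: [2 vs 5, 7 vs 2, 4 vs 6] → C does not strictly dominate A (column X: 2 ≤ 5)
  C vs B: [2 vs 3, 7 vs 4, 4 vs 2] → C does not strictly dominate B (column X: 2 ≤ 3)
No single strategy strictly dominates all others → no strictly dominant strategy.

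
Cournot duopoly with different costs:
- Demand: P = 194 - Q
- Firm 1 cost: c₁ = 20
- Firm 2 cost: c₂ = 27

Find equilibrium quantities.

q₁* = 60.33, q₂* = 53.33

Work:
Reaction: q₁ = (194 - 20 - q₂)/2
Reaction: q₂ = (194 - 27 - q₁)/2
Solve simultaneously:
q₁* = (194 - 2×20 + 27)/3 = 60.33
q₂* = (194 - 2×27 + 20)/3 = 53.33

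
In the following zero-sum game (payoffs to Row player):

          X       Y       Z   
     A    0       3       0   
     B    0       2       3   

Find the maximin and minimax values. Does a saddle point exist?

Maximin = 0, Minimax = 0, Saddle: True

Work:
Row minimums: [0, 0] → maximin = 0
Column maximums: [0, 3, 3] → minimax = 0
Saddle point exists! Game value = 0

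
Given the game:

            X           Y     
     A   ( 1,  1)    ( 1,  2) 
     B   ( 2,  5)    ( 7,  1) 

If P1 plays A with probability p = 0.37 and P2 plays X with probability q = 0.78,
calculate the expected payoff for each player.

E[P1] = 2.323, E[P2] = 3.047

Work:
E[P1] = p·q·π₁(A,X) + p·(1-q)·π₁(A,Y) + (1-p)·q·π₁(B,X) + (1-p)·(1-q)·π₁(B,Y)
= 0.37·0.78·1 + 0.37·0.22·1 + 0.63·0.78·2 + 0.63·0.22·7
= 2.323

E[P2] = 3.047 (similar calculation)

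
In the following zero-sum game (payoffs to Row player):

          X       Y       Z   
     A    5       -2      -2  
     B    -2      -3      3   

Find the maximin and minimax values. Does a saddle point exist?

Maximin = -2, Minimax = -2, Saddle: True

Work:
Row minimums: [-2, -3] → maximin = -2
Column maximums: [5, -2, 3] → minimax = -2
Saddle point exists! Game value = -2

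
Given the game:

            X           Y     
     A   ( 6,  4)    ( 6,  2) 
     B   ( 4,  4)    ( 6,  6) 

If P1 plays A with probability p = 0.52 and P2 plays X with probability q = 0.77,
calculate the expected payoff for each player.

E[P1] = 5.2608, E[P2] = 3.9816

Work:
E[P1] = p·q·π₁(A,X) + p·(1-q)·π₁(A,Y) + (1-p)·q·π₁(B,X) + (1-p)·(1-q)·π₁(B,Y)
= 0.52·0.77·6 + 0.52·0.23·6 + 0.48·0.77·4 + 0.48·0.23·6
= 5.2608

E[P2] = 3.9816 (similar calculation)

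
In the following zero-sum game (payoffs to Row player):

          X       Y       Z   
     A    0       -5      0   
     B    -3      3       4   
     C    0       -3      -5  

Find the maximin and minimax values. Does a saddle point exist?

Maximin = -3, Minimax = 0, Saddle: False

Work:
Row minimums: [-5, -3, -5] → maximin = -3
Column maximums: [0, 3, 4] → minimax = 0
No saddle point (maximin ≠ minimax). Mixed strategy needed.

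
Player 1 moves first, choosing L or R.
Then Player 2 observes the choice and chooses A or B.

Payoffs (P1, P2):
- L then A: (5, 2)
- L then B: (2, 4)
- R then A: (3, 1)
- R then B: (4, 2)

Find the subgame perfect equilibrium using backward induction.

P1 plays R, P2 plays B after L and B after R; Payoff (4, 2)

Work:
Backward induction:
After L: P2 chooses B → P1 gets 2
After R: P2 chooses B → P1 gets 4
P1 chooses R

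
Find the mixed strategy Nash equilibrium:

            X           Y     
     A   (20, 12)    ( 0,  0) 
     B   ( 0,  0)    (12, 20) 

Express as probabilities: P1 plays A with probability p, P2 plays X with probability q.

p = 0.625, q = 0.375

Work:
Find probabilities that make opponent indifferent:
P2 chooses q to make P1 indifferent between A and B
P1 chooses p to make P2 indifferent between X and Y
Mixed NE: P1 plays (A: 0.625, B: 0.375), P2 plays (X: 0.375, Y: 0.625)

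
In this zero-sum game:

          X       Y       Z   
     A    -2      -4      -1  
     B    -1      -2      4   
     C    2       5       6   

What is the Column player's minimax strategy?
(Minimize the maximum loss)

Column should play X, value = 2

Work:
Column player minimizes Row's maximum payoff:
Column X: max payoff to Row = 2
Column Y: max payoff to Row = 5
Column Z: max payoff to Row = 6
Minimum is 2, achieved by column X.
Minimax strategy: X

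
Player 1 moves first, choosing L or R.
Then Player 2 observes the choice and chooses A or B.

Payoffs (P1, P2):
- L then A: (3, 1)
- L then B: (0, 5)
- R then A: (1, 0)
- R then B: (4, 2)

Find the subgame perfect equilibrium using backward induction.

P1 plays R, P2 plays B after L and B after R; Payoff (4, 2)

Work:
Backward induction:
After L: P2 chooses B → P1 gets 0
After R: P2 chooses B → P1 gets 4
P1 chooses R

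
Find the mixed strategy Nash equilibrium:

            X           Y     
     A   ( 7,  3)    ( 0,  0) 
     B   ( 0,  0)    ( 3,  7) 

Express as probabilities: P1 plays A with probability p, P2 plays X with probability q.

p = 0.7, q = 0.3

Work:
Find probabilities that make opponent indifferent:
P2 chooses q to make P1 indifferent between A and B
P1 chooses p to make P2 indifferent between X and Y
Mixed NE: P1 plays (A: 0.7, B: 0.3), P2 plays (X: 0.3, Y: 0.7)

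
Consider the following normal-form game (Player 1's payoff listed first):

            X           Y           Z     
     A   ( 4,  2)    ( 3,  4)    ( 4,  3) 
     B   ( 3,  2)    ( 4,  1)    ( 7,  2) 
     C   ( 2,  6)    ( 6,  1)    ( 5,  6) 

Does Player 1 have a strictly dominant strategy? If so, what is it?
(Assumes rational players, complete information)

No strictly dominant strategy exists for Player 1

Work:
A strategy strictly dominates another if it gives a strictly higher payoff against every opponent action. Compare each pair of P1's strategies column-by-column:
  A vs B: [4 vs 3, 3 vs 4, 4 vs 7] → A does not strictly dominate B (column Y: 3 ≤ 4)
  A vs C: [4 vs 2, 3 vs 6, 4 vs 5] → A does not strictly dominate C (column Y: 3 ≤ 6)
  B vs A: [3 vs 4, 4 vs 3, 7 vs 4] → B does not strictly dominate A (column X: 3 ≤ 4)
  B vs C: [3 vs 2, 4 vs 6, 7 vs 5] → B does not strictly dominate C (column Y: 4 ≤ 6)
  C vs A: [2 vs 4, 6 vs 3, 5 vs 4] → C does not strictly dominate A (column X: 2 ≤ 4)
  C vs B: [2 vs 3, 6 vs 4, 5 vs 7] → C does not strictly dominate B (column X: 2 ≤ 3)
No single strategy strictly dominates all others → no strictly dominant strategy.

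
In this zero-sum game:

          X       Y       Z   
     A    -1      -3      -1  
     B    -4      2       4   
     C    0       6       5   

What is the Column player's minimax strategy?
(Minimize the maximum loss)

Column should play X, value = 0

Work:
Column player minimizes Row's maximum payoff:
Column X: max payoff to Row = 0
Column Y: max payoff to Row = 6
Column Z: max payoff to Row = 5
Minimum is 0, achieved by column X.
Minimax strategy: X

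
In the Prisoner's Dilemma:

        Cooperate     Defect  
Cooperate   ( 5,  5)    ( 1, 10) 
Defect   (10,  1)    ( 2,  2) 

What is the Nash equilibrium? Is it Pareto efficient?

(Defect, Defect) is NE; not Pareto efficient

Work:
Defect dominates Cooperate for both players:
If P2 cooperates: Defect (10) > Cooperate (5)
If P2 defects: Defect (2) > Cooperate (1)
NE: (Defect, Defect) with payoff (2, 2)
But (Cooperate, Cooperate) = (5, 5) Pareto dominates (2, 2)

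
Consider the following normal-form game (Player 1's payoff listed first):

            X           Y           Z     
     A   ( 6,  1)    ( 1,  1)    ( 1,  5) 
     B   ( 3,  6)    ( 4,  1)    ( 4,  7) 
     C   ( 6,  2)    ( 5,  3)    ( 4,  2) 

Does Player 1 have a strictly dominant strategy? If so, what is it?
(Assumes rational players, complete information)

No strictly dominant strategy exists for Player 1

Work:
A strategy strictly dominates another if it gives a strictly higher payoff against every opponent action. Compare each pair of P1's strategies column-by-column:
  A vs B: [6 vs 3, 1 vs 4, 1 vs 4] → A does not strictly dominate B (column Y: 1 ≤ 4)
  A vs C: [6 vs 6, 1 vs 5, 1 vs 4] → A does not strictly dominate C (column X: 6 ≤ 6)
  B vs A: [3 vs 6, 4 vs 1, 4 vs 1] → B does not strictly dominate A (column X: 3 ≤ 6)
  B vs C: [3 vs 6, 4 vs 5, 4 vs 4] → B does not strictly dominate C (column X: 3 ≤ 6)
  C vs A: [6 vs 6, 5 vs 1, 4 vs 1] → C does not strictly dominate A (column X: 6 ≤ 6)
  C vs B: [6 vs 3, 5 vs 4, 4 vs 4] → C does not strictly dominate B (column Z: 4 ≤ 4)
No single strategy strictly dominates all others → no strictly dominant strategy.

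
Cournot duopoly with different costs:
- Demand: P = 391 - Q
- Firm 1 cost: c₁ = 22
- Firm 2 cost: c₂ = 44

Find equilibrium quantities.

q₁* = 130.33, q₂* = 108.33

Work:
Reaction: q₁ = (391 - 22 - q₂)/2
Reaction: q₂ = (391 - 44 - q₁)/2
Solve simultaneously:
q₁* = (391 - 2×22 + 44)/3 = 130.33
q₂* = (391 - 2×44 + 22)/3 = 108.33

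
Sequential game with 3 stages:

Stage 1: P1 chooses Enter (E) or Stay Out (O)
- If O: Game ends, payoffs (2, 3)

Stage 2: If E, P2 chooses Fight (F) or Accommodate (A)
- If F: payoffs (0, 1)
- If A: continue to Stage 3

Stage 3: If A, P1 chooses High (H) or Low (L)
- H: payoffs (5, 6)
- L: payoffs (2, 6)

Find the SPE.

SPE: (E, A, H); Outcome (5, 6)

Work:
Stage 3: P1 chooses H (5 vs 2)
Stage 2: P2: F->1, A->6 (anticipating H). Choose A
Stage 1: P1: O->2, E->5 (anticipating A, H). Choose E
SPE path: E -> A -> H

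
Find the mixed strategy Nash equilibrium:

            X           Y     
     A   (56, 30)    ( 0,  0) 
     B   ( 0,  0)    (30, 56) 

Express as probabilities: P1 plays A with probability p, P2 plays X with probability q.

p = 0.6512, q = 0.3488

Work:
Find probabilities that make opponent indifferent:
P2 chooses q to make P1 indifferent between A and B
P1 chooses p to make P2 indifferent between X and Y
Mixed NE: P1 plays (A: 0.6512, B: 0.3488), P2 plays (X: 0.3488, Y: 0.6512)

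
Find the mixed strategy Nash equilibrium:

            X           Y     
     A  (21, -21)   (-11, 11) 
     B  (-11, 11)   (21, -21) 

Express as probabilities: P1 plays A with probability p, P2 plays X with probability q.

p = 0.5, q = 0.5

Work:
Find probabilities that make opponent indifferent:
P2 chooses q to make P1 indifferent between A and B
P1 chooses p to make P2 indifferent between X and Y
Mixed NE: P1 plays (A: 0.5, B: 0.5), P2 plays (X: 0.5, Y: 0.5)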